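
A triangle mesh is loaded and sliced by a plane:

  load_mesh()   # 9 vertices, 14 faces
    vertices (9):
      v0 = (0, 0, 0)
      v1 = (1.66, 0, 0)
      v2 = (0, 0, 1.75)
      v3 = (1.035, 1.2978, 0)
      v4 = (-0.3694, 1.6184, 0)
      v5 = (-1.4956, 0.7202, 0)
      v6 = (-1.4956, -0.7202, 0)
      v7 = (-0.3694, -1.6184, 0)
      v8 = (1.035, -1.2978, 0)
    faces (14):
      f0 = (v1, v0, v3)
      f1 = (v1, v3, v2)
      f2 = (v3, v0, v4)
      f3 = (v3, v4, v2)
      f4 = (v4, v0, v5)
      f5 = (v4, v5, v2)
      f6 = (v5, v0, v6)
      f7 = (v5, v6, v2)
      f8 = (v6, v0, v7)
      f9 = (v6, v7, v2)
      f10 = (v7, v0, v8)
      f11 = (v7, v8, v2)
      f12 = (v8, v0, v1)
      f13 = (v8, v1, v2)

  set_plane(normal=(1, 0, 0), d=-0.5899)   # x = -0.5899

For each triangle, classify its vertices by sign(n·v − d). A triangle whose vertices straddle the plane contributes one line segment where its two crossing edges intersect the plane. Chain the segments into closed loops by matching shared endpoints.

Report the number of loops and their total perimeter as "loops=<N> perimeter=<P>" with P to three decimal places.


Straddling triangles (6 of 14):
  (v4,v0,v5) [++-] → (-0.5899, 0.284064, 0)–(-0.5899, 1.44254, 0)  len=1.1585
  (v4,v5,v2) [+-+] → (-0.5899, 1.44254, 0)–(-0.5899, 0.284064, 1.05976)  len=1.5701
  (v5,v0,v6) [-+-] → (-0.5899, 0.284064, 0)–(-0.5899, -0.284064, 0)  len=0.5681
  (v5,v6,v2) [--+] → (-0.5899, -0.284064, 1.05976)–(-0.5899, 0.284064, 1.05976)  len=0.5681
  (v6,v0,v7) [-++] → (-0.5899, -0.284064, 0)–(-0.5899, -1.44254, 0)  len=1.1585
  (v6,v7,v2) [-++] → (-0.5899, -1.44254, 0)–(-0.5899, -0.284064, 1.05976)  len=1.5701

Chained into 1 loop(s):
  loop 1: 6 segments, perimeter = 6.5934
Total perimeter = 6.593

loops=1 perimeter=6.593


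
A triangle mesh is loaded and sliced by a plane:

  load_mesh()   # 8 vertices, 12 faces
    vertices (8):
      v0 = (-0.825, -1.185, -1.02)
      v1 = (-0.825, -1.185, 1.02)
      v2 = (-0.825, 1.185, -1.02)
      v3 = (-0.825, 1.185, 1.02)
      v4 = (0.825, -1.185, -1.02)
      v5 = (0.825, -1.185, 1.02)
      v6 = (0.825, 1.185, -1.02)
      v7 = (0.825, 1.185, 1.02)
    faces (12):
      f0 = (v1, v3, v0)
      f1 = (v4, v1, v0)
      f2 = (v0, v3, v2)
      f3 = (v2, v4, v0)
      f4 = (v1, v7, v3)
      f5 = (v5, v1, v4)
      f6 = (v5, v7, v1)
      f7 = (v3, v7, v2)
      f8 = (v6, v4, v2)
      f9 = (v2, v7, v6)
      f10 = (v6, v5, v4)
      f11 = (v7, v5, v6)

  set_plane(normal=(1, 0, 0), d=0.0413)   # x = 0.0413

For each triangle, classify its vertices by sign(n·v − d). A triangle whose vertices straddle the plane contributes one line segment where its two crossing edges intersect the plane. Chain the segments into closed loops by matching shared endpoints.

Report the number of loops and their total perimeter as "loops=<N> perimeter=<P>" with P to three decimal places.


loops=1 perimeter=8.820

Straddling triangles (8 of 12):
  (v4,v1,v0) [+--] → (0.0413, -1.185, -0.0510618)–(0.0413, -1.185, -1.02)  len=0.9689
  (v2,v4,v0) [-+-] → (0.0413, -0.0593218, -1.02)–(0.0413, -1.185, -1.02)  len=1.1257
  (v1,v7,v3) [-+-] → (0.0413, 0.0593218, 1.02)–(0.0413, 1.185, 1.02)  len=1.1257
  (v5,v1,v4) [+-+] → (0.0413, -1.185, 1.02)–(0.0413, -1.185, -0.0510618)  len=1.0711
  (v5,v7,v1) [++-] → (0.0413, 0.0593218, 1.02)–(0.0413, -1.185, 1.02)  len=1.2443
  (v3,v7,v2) [-+-] → (0.0413, 1.185, 1.02)–(0.0413, 1.185, 0.0510618)  len=0.9689
  (v6,v4,v2) [++-] → (0.0413, -0.0593218, -1.02)–(0.0413, 1.185, -1.02)  len=1.2443
  (v2,v7,v6) [-++] → (0.0413, 1.185, 0.0510618)–(0.0413, 1.185, -1.02)  len=1.0711

Chained into 1 loop(s):
  loop 1: 8 segments, perimeter = 8.8200
Total perimeter = 8.820


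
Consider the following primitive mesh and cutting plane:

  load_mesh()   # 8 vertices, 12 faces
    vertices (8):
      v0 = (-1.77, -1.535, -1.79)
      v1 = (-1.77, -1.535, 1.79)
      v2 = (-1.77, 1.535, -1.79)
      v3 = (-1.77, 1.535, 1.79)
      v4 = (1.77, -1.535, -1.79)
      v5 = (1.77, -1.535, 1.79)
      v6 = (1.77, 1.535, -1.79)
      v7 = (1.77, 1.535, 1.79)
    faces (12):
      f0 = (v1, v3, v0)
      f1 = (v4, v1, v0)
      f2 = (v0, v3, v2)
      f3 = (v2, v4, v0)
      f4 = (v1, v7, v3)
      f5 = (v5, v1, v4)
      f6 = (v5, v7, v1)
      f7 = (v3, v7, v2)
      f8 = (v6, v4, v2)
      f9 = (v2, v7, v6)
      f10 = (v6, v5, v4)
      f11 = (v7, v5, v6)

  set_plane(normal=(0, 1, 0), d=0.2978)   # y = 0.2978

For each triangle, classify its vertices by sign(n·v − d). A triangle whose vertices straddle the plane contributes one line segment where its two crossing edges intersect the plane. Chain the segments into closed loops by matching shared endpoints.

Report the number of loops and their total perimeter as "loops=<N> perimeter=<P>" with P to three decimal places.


Straddling triangles (8 of 12):
  (v1,v3,v0) [-+-] → (-1.77, 0.2978, 1.79)–(-1.77, 0.2978, 0.347272)  len=1.4427
  (v0,v3,v2) [-++] → (-1.77, 0.2978, 0.347272)–(-1.77, 0.2978, -1.79)  len=2.1373
  (v2,v4,v0) [+--] → (-0.343392, 0.2978, -1.79)–(-1.77, 0.2978, -1.79)  len=1.4266
  (v1,v7,v3) [-++] → (0.343392, 0.2978, 1.79)–(-1.77, 0.2978, 1.79)  len=2.1134
  (v5,v7,v1) [-+-] → (1.77, 0.2978, 1.79)–(0.343392, 0.2978, 1.79)  len=1.4266
  (v6,v4,v2) [+-+] → (1.77, 0.2978, -1.79)–(-0.343392, 0.2978, -1.79)  len=2.1134
  (v6,v5,v4) [+--] → (1.77, 0.2978, -0.347272)–(1.77, 0.2978, -1.79)  len=1.4427
  (v7,v5,v6) [+-+] → (1.77, 0.2978, 1.79)–(1.77, 0.2978, -0.347272)  len=2.1373

Chained into 1 loop(s):
  loop 1: 8 segments, perimeter = 14.2400
Total perimeter = 14.240

loops=1 perimeter=14.240


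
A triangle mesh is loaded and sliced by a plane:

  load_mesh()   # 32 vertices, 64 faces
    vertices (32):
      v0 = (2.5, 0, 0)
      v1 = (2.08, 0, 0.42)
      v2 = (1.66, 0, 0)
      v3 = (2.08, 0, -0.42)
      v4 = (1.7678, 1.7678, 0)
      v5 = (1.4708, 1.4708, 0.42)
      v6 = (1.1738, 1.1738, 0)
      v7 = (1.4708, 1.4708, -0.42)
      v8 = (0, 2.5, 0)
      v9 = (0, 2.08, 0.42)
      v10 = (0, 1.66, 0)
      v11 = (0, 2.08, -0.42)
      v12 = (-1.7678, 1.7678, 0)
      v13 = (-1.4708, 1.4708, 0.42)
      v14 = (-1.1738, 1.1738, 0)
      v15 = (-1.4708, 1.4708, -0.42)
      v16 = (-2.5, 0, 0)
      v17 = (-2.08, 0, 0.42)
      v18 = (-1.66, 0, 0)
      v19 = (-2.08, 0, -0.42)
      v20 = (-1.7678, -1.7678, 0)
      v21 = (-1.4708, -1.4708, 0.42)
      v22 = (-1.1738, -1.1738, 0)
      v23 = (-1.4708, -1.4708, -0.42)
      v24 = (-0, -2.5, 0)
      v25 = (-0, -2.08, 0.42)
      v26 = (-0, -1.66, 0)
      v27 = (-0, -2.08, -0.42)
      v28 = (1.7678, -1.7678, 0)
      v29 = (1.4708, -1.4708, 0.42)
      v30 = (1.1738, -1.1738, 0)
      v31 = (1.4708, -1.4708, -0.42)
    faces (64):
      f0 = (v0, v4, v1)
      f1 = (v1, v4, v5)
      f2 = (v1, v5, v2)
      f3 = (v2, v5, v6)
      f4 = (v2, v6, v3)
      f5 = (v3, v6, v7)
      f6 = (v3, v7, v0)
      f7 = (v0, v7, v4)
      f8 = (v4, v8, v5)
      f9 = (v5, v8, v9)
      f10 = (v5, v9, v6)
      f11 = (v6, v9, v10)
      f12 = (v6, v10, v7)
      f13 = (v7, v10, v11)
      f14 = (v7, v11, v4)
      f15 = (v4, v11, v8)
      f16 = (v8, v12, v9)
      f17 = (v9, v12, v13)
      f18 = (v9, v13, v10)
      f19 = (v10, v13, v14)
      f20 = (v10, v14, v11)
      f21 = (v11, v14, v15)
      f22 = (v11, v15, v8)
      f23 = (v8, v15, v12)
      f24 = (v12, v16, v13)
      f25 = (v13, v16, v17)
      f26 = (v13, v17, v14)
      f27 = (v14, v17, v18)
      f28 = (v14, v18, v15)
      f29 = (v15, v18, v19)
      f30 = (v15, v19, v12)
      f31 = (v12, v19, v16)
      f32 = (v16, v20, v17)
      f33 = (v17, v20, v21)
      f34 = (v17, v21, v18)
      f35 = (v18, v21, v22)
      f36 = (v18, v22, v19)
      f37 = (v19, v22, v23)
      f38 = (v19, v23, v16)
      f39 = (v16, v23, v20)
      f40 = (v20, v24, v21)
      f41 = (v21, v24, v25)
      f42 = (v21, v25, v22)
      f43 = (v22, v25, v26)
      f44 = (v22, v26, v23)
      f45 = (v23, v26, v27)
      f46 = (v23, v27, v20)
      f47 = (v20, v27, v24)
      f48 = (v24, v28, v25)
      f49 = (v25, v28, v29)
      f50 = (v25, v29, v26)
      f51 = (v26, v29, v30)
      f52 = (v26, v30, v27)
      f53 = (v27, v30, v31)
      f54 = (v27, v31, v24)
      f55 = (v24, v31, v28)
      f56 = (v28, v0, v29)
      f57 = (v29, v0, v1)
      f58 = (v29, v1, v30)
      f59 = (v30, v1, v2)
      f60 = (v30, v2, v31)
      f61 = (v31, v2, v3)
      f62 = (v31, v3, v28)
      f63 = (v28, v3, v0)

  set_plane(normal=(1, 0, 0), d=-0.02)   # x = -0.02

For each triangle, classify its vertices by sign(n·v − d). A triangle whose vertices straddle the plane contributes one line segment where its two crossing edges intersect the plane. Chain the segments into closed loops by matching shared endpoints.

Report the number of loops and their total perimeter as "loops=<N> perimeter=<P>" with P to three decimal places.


Straddling triangles (16 of 64):
  (v8,v12,v9) [+-+] → (-0.02, 2.49172, 0)–(-0.02, 2.07647, 0.415248)  len=0.5872
  (v9,v12,v13) [+--] → (-0.02, 2.07647, 0.415248)–(-0.02, 2.07172, 0.42)  len=0.0067
  (v9,v13,v10) [+-+] → (-0.02, 2.07172, 0.42)–(-0.02, 1.65743, 0.00571118)  len=0.5859
  (v10,v13,v14) [+--] → (-0.02, 1.65743, 0.00571118)–(-0.02, 1.65172, 0)  len=0.0081
  (v10,v14,v11) [+-+] → (-0.02, 1.65172, 0)–(-0.02, 2.06456, -0.412844)  len=0.5838
  (v11,v14,v15) [+--] → (-0.02, 2.06456, -0.412844)–(-0.02, 2.07172, -0.42)  len=0.0101
  (v11,v15,v8) [+-+] → (-0.02, 2.07172, -0.42)–(-0.02, 2.486, -0.00571118)  len=0.5859
  (v8,v15,v12) [+--] → (-0.02, 2.486, -0.00571118)–(-0.02, 2.49172, 0)  len=0.0081
  (v20,v24,v21) [-+-] → (-0.02, -2.49172, 0)–(-0.02, -2.486, 0.00571118)  len=0.0081
  (v21,v24,v25) [-++] → (-0.02, -2.486, 0.00571118)–(-0.02, -2.07172, 0.42)  len=0.5859
  (v21,v25,v22) [-+-] → (-0.02, -2.07172, 0.42)–(-0.02, -2.06456, 0.412844)  len=0.0101
  (v22,v25,v26) [-++] → (-0.02, -2.06456, 0.412844)–(-0.02, -1.65172, 0)  len=0.5838
  (v22,v26,v23) [-+-] → (-0.02, -1.65172, 0)–(-0.02, -1.65743, -0.00571118)  len=0.0081
  (v23,v26,v27) [-++] → (-0.02, -1.65743, -0.00571118)–(-0.02, -2.07172, -0.42)  len=0.5859
  (v23,v27,v20) [-+-] → (-0.02, -2.07172, -0.42)–(-0.02, -2.07647, -0.415248)  len=0.0067
  (v20,v27,v24) [-++] → (-0.02, -2.07647, -0.415248)–(-0.02, -2.49172, 0)  len=0.5872

Chained into 2 loop(s):
  loop 1: 8 segments, perimeter = 2.3759
  loop 2: 8 segments, perimeter = 2.3759
Total perimeter = 4.752

loops=2 perimeter=4.752


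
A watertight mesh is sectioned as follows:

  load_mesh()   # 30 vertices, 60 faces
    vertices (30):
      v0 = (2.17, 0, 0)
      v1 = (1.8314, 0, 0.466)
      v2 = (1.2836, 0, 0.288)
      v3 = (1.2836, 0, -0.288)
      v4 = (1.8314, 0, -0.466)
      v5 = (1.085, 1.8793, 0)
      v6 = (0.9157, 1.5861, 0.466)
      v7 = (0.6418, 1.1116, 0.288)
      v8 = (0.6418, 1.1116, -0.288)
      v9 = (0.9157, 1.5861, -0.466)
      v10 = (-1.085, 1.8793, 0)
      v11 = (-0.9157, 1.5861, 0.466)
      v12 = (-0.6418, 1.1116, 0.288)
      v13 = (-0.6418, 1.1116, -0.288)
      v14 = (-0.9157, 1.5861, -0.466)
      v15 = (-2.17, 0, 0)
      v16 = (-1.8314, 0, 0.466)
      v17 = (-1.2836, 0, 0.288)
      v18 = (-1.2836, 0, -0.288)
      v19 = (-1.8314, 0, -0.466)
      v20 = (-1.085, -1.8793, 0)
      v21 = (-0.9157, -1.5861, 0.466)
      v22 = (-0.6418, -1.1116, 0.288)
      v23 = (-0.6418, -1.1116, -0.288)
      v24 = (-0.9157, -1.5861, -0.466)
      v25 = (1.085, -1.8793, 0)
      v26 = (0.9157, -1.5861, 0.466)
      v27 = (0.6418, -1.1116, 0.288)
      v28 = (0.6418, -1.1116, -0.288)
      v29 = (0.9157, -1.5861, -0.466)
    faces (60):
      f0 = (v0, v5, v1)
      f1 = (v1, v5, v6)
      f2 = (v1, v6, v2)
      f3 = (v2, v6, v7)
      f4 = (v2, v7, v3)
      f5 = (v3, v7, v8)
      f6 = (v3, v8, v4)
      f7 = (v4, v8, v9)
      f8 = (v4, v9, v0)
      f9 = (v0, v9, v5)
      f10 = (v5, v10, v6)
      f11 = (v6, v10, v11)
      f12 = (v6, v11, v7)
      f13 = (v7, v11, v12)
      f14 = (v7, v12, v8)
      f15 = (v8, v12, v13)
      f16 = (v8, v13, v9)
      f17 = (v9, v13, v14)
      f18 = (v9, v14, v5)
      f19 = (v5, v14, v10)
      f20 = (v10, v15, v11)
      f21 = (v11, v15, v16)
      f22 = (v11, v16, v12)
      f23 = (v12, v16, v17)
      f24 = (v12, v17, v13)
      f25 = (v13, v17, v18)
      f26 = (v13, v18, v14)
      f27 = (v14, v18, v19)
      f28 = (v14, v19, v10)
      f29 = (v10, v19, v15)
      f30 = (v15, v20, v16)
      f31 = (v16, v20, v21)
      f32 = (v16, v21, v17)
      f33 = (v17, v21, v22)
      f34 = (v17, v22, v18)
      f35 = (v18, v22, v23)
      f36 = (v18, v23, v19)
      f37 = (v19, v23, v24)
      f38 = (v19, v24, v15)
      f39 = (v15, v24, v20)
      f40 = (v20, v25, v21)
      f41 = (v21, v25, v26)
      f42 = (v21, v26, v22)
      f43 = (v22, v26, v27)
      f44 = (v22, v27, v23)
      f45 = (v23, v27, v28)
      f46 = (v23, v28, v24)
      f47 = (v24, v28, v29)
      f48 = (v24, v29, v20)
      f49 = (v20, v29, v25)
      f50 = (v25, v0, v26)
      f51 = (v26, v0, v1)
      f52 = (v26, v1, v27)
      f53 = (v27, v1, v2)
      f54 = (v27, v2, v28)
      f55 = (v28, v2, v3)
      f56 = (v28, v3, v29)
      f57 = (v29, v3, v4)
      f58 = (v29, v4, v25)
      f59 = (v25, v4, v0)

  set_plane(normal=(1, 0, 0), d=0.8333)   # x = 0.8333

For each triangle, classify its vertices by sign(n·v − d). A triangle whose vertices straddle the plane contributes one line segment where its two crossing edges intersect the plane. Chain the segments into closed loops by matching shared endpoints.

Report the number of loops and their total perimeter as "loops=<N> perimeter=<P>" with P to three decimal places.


Straddling triangles (24 of 60):
  (v2,v6,v7) [++-] → (0.8333, 1.44335, 0.412451)–(0.8333, 0.779921, 0.288)  len=0.6750
  (v2,v7,v3) [+-+] → (0.8333, 0.779921, 0.288)–(0.8333, 0.779921, 0.116133)  len=0.1719
  (v3,v7,v8) [+--] → (0.8333, 0.779921, 0.116133)–(0.8333, 0.779921, -0.288)  len=0.4041
  (v3,v8,v4) [+-+] → (0.8333, 0.779921, -0.288)–(0.8333, 0.932656, -0.316654)  len=0.1554
  (v4,v8,v9) [+-+] → (0.8333, 0.932656, -0.316654)–(0.8333, 1.44335, -0.412451)  len=0.5196
  (v5,v10,v6) [+-+] → (0.8333, 1.8793, 0)–(0.8333, 1.59818, 0.446808)  len=0.5279
  (v6,v10,v11) [+--] → (0.8333, 1.59818, 0.446808)–(0.8333, 1.5861, 0.466)  len=0.0227
  (v6,v11,v7) [+--] → (0.8333, 1.5861, 0.466)–(0.8333, 1.44335, 0.412451)  len=0.1525
  (v8,v13,v9) [--+] → (0.8333, 1.561, -0.456583)–(0.8333, 1.44335, -0.412451)  len=0.1257
  (v9,v13,v14) [+--] → (0.8333, 1.561, -0.456583)–(0.8333, 1.5861, -0.466)  len=0.0268
  (v9,v14,v5) [+-+] → (0.8333, 1.5861, -0.466)–(0.8333, 1.84241, -0.0586256)  len=0.4813
  (v5,v14,v10) [+--] → (0.8333, 1.84241, -0.0586256)–(0.8333, 1.8793, 0)  len=0.0693
  (v20,v25,v21) [-+-] → (0.8333, -1.8793, 0)–(0.8333, -1.84241, 0.0586256)  len=0.0693
  (v21,v25,v26) [-++] → (0.8333, -1.84241, 0.0586256)–(0.8333, -1.5861, 0.466)  len=0.4813
  (v21,v26,v22) [-+-] → (0.8333, -1.5861, 0.466)–(0.8333, -1.561, 0.456583)  len=0.0268
  (v22,v26,v27) [-+-] → (0.8333, -1.561, 0.456583)–(0.8333, -1.44335, 0.412451)  len=0.1257
  (v24,v28,v29) [--+] → (0.8333, -1.44335, -0.412451)–(0.8333, -1.5861, -0.466)  len=0.1525
  (v24,v29,v20) [-+-] → (0.8333, -1.5861, -0.466)–(0.8333, -1.59818, -0.446808)  len=0.0227
  (v20,v29,v25) [-++] → (0.8333, -1.59818, -0.446808)–(0.8333, -1.8793, 0)  len=0.5279
  (v26,v1,v27) [++-] → (0.8333, -0.932656, 0.316654)–(0.8333, -1.44335, 0.412451)  len=0.5196
  (v27,v1,v2) [-++] → (0.8333, -0.932656, 0.316654)–(0.8333, -0.779921, 0.288)  len=0.1554
  (v27,v2,v28) [-+-] → (0.8333, -0.779921, 0.288)–(0.8333, -0.779921, -0.116133)  len=0.4041
  (v28,v2,v3) [-++] → (0.8333, -0.779921, -0.116133)–(0.8333, -0.779921, -0.288)  len=0.1719
  (v28,v3,v29) [-++] → (0.8333, -0.779921, -0.288)–(0.8333, -1.44335, -0.412451)  len=0.6750

Chained into 2 loop(s):
  loop 1: 12 segments, perimeter = 3.3321
  loop 2: 12 segments, perimeter = 3.3321
Total perimeter = 6.664

loops=2 perimeter=6.664


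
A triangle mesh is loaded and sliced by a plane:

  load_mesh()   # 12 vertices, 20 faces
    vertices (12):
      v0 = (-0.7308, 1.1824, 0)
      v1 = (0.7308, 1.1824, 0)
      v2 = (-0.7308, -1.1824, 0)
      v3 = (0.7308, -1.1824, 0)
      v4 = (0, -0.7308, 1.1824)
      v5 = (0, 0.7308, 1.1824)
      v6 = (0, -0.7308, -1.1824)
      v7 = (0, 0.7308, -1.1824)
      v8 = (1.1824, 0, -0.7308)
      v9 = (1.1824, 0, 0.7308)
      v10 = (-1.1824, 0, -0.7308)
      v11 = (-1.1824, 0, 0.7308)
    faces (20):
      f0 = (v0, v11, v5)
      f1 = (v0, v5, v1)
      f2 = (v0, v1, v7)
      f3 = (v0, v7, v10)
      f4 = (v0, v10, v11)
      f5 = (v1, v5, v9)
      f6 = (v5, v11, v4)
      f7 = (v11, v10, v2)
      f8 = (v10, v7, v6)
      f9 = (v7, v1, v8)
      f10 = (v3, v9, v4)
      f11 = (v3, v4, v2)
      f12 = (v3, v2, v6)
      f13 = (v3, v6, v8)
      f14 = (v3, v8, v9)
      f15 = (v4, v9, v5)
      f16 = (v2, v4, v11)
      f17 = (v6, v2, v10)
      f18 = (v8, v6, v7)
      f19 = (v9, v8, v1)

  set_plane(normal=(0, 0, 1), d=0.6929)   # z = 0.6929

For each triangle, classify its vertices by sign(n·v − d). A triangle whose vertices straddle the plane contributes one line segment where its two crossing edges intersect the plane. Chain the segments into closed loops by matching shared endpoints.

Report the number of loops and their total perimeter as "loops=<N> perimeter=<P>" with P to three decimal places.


loops=1 perimeter=6.317

Straddling triangles (10 of 20):
  (v0,v11,v5) [-++] → (-1.15898, 0.0613204, 0.6929)–(-0.302543, 0.917757, 0.6929)  len=1.2112
  (v0,v5,v1) [-+-] → (-0.302543, 0.917757, 0.6929)–(0.302543, 0.917757, 0.6929)  len=0.6051
  (v0,v10,v11) [--+] → (-1.1824, 0, 0.6929)–(-1.15898, 0.0613204, 0.6929)  len=0.0656
  (v1,v5,v9) [-++] → (0.302543, 0.917757, 0.6929)–(1.15898, 0.0613204, 0.6929)  len=1.2112
  (v11,v10,v2) [+--] → (-1.1824, 0, 0.6929)–(-1.15898, -0.0613204, 0.6929)  len=0.0656
  (v3,v9,v4) [-++] → (1.15898, -0.0613204, 0.6929)–(0.302543, -0.917757, 0.6929)  len=1.2112
  (v3,v4,v2) [-+-] → (0.302543, -0.917757, 0.6929)–(-0.302543, -0.917757, 0.6929)  len=0.6051
  (v3,v8,v9) [--+] → (1.1824, 0, 0.6929)–(1.15898, -0.0613204, 0.6929)  len=0.0656
  (v2,v4,v11) [-++] → (-0.302543, -0.917757, 0.6929)–(-1.15898, -0.0613204, 0.6929)  len=1.2112
  (v9,v8,v1) [+--] → (1.1824, 0, 0.6929)–(1.15898, 0.0613204, 0.6929)  len=0.0656

Chained into 1 loop(s):
  loop 1: 10 segments, perimeter = 6.3175
Total perimeter = 6.317


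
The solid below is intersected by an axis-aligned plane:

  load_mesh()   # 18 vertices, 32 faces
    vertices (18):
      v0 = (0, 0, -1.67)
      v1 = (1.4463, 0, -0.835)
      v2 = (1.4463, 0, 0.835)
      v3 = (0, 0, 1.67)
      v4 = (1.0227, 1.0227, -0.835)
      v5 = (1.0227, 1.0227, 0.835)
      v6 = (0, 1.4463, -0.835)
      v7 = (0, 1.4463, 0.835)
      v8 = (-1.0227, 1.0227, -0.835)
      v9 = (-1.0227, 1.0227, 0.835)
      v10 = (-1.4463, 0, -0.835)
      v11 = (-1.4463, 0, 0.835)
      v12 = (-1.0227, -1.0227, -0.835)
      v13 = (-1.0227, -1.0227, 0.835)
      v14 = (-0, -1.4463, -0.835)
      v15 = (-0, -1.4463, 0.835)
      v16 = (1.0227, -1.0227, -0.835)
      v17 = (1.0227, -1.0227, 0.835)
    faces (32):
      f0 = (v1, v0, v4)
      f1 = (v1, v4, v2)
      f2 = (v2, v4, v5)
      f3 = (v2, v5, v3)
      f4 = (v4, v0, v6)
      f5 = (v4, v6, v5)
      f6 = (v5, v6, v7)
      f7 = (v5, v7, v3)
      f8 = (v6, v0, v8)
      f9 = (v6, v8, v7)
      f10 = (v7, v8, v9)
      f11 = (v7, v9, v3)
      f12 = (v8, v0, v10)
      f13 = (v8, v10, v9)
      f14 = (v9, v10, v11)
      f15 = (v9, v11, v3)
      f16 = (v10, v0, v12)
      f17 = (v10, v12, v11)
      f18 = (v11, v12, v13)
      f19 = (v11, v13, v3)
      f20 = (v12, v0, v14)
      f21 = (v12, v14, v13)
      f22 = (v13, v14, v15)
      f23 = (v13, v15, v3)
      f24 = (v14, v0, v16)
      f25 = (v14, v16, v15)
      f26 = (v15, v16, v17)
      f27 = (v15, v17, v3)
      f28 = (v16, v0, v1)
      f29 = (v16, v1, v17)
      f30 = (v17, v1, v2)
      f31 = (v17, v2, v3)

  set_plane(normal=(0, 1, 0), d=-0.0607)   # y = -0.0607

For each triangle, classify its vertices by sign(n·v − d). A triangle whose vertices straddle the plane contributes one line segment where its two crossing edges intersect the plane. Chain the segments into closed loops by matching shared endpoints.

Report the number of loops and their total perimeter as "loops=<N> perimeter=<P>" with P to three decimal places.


loops=1 perimeter=9.873

Straddling triangles (12 of 32):
  (v10,v0,v12) [++-] → (-0.0607, -0.0607, -1.62044)–(-1.42116, -0.0607, -0.835)  len=1.5709
  (v10,v12,v11) [+-+] → (-1.42116, -0.0607, -0.835)–(-1.42116, -0.0607, 0.735881)  len=1.5709
  (v11,v12,v13) [+--] → (-1.42116, -0.0607, 0.735881)–(-1.42116, -0.0607, 0.835)  len=0.0991
  (v11,v13,v3) [+-+] → (-1.42116, -0.0607, 0.835)–(-0.0607, -0.0607, 1.62044)  len=1.5709
  (v12,v0,v14) [-+-] → (-0.0607, -0.0607, -1.62044)–(0, -0.0607, -1.63496)  len=0.0624
  (v13,v15,v3) [--+] → (0, -0.0607, 1.63496)–(-0.0607, -0.0607, 1.62044)  len=0.0624
  (v14,v0,v16) [-+-] → (0, -0.0607, -1.63496)–(0.0607, -0.0607, -1.62044)  len=0.0624
  (v15,v17,v3) [--+] → (0.0607, -0.0607, 1.62044)–(0, -0.0607, 1.63496)  len=0.0624
  (v16,v0,v1) [-++] → (0.0607, -0.0607, -1.62044)–(1.42116, -0.0607, -0.835)  len=1.5709
  (v16,v1,v17) [-+-] → (1.42116, -0.0607, -0.835)–(1.42116, -0.0607, -0.735881)  len=0.0991
  (v17,v1,v2) [-++] → (1.42116, -0.0607, -0.735881)–(1.42116, -0.0607, 0.835)  len=1.5709
  (v17,v2,v3) [-++] → (1.42116, -0.0607, 0.835)–(0.0607, -0.0607, 1.62044)  len=1.5709

Chained into 1 loop(s):
  loop 1: 12 segments, perimeter = 9.8733
Total perimeter = 9.873


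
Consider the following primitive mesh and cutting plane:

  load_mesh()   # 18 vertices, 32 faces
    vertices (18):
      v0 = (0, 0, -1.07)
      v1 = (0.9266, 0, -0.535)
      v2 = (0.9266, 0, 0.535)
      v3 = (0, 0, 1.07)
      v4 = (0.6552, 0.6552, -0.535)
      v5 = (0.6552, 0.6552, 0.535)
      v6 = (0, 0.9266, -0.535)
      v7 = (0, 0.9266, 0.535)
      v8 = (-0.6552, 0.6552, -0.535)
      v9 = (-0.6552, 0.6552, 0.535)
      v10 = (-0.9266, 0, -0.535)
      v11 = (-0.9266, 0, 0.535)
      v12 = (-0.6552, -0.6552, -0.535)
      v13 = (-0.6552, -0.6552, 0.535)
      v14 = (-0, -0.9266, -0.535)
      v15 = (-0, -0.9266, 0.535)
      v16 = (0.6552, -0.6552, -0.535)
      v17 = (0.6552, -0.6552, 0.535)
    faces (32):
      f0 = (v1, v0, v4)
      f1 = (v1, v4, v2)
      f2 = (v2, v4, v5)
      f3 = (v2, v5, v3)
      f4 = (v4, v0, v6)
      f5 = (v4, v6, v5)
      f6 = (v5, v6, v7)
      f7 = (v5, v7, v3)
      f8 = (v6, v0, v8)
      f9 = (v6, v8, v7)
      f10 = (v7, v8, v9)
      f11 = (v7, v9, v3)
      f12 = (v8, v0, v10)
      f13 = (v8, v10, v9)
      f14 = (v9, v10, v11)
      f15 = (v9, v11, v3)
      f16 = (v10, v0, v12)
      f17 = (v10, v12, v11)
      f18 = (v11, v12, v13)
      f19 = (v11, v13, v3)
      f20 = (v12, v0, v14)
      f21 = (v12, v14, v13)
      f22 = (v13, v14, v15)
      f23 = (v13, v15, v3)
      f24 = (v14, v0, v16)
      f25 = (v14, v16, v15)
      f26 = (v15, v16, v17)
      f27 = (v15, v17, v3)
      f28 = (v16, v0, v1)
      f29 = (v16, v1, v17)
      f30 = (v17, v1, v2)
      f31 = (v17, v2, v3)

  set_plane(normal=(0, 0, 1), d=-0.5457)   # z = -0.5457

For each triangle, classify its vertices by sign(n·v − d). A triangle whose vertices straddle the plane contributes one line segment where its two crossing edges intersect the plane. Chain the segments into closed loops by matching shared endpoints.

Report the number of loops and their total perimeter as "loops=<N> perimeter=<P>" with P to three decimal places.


loops=1 perimeter=5.560

Straddling triangles (8 of 32):
  (v1,v0,v4) [+-+] → (0.908068, 0, -0.5457)–(0.642096, 0.642096, -0.5457)  len=0.6950
  (v4,v0,v6) [+-+] → (0.642096, 0.642096, -0.5457)–(0, 0.908068, -0.5457)  len=0.6950
  (v6,v0,v8) [+-+] → (0, 0.908068, -0.5457)–(-0.642096, 0.642096, -0.5457)  len=0.6950
  (v8,v0,v10) [+-+] → (-0.642096, 0.642096, -0.5457)–(-0.908068, 0, -0.5457)  len=0.6950
  (v10,v0,v12) [+-+] → (-0.908068, 0, -0.5457)–(-0.642096, -0.642096, -0.5457)  len=0.6950
  (v12,v0,v14) [+-+] → (-0.642096, -0.642096, -0.5457)–(0, -0.908068, -0.5457)  len=0.6950
  (v14,v0,v16) [+-+] → (0, -0.908068, -0.5457)–(0.642096, -0.642096, -0.5457)  len=0.6950
  (v16,v0,v1) [+-+] → (0.642096, -0.642096, -0.5457)–(0.908068, 0, -0.5457)  len=0.6950

Chained into 1 loop(s):
  loop 1: 8 segments, perimeter = 5.5600
Total perimeter = 5.560


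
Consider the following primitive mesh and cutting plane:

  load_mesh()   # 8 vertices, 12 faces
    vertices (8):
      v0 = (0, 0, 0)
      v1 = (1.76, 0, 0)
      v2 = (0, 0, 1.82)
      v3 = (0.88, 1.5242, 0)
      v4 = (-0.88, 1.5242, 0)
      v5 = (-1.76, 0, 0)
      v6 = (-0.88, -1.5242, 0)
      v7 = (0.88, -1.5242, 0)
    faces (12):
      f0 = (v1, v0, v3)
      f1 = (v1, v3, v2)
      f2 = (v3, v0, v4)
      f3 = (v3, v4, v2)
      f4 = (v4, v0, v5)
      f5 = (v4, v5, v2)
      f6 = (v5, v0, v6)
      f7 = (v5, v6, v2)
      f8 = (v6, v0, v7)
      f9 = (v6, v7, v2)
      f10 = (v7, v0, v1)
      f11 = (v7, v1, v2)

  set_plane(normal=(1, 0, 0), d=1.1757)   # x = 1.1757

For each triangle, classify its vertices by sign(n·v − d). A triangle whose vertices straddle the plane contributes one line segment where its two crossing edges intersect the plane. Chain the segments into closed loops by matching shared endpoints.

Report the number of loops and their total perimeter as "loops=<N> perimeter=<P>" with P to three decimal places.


Straddling triangles (4 of 12):
  (v1,v0,v3) [+--] → (1.1757, 0, 0)–(1.1757, 1.01203, 0)  len=1.0120
  (v1,v3,v2) [+--] → (1.1757, 1.01203, 0)–(1.1757, 0, 0.604219)  len=1.1787
  (v7,v0,v1) [--+] → (1.1757, 0, 0)–(1.1757, -1.01203, 0)  len=1.0120
  (v7,v1,v2) [-+-] → (1.1757, -1.01203, 0)–(1.1757, 0, 0.604219)  len=1.1787

Chained into 1 loop(s):
  loop 1: 4 segments, perimeter = 4.3814
Total perimeter = 4.381

loops=1 perimeter=4.381


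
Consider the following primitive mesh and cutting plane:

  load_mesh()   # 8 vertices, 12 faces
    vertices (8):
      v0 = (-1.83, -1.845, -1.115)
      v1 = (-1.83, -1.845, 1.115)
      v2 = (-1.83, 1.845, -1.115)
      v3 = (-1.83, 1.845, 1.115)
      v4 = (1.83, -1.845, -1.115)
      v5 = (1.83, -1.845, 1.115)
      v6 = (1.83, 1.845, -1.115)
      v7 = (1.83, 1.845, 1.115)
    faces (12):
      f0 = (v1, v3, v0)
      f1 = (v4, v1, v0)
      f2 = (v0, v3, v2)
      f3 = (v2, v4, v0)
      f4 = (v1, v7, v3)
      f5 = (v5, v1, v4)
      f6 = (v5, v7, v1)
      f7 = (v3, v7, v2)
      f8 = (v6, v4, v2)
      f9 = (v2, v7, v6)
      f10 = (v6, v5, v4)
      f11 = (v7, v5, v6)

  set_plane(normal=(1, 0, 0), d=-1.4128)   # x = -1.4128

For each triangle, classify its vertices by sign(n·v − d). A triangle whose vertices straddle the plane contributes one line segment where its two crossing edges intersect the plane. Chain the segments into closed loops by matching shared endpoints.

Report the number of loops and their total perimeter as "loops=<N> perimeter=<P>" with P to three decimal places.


loops=1 perimeter=11.840

Straddling triangles (8 of 12):
  (v4,v1,v0) [+--] → (-1.4128, -1.845, 0.860804)–(-1.4128, -1.845, -1.115)  len=1.9758
  (v2,v4,v0) [-+-] → (-1.4128, 1.42438, -1.115)–(-1.4128, -1.845, -1.115)  len=3.2694
  (v1,v7,v3) [-+-] → (-1.4128, -1.42438, 1.115)–(-1.4128, 1.845, 1.115)  len=3.2694
  (v5,v1,v4) [+-+] → (-1.4128, -1.845, 1.115)–(-1.4128, -1.845, 0.860804)  len=0.2542
  (v5,v7,v1) [++-] → (-1.4128, -1.42438, 1.115)–(-1.4128, -1.845, 1.115)  len=0.4206
  (v3,v7,v2) [-+-] → (-1.4128, 1.845, 1.115)–(-1.4128, 1.845, -0.860804)  len=1.9758
  (v6,v4,v2) [++-] → (-1.4128, 1.42438, -1.115)–(-1.4128, 1.845, -1.115)  len=0.4206
  (v2,v7,v6) [-++] → (-1.4128, 1.845, -0.860804)–(-1.4128, 1.845, -1.115)  len=0.2542

Chained into 1 loop(s):
  loop 1: 8 segments, perimeter = 11.8400
Total perimeter = 11.840


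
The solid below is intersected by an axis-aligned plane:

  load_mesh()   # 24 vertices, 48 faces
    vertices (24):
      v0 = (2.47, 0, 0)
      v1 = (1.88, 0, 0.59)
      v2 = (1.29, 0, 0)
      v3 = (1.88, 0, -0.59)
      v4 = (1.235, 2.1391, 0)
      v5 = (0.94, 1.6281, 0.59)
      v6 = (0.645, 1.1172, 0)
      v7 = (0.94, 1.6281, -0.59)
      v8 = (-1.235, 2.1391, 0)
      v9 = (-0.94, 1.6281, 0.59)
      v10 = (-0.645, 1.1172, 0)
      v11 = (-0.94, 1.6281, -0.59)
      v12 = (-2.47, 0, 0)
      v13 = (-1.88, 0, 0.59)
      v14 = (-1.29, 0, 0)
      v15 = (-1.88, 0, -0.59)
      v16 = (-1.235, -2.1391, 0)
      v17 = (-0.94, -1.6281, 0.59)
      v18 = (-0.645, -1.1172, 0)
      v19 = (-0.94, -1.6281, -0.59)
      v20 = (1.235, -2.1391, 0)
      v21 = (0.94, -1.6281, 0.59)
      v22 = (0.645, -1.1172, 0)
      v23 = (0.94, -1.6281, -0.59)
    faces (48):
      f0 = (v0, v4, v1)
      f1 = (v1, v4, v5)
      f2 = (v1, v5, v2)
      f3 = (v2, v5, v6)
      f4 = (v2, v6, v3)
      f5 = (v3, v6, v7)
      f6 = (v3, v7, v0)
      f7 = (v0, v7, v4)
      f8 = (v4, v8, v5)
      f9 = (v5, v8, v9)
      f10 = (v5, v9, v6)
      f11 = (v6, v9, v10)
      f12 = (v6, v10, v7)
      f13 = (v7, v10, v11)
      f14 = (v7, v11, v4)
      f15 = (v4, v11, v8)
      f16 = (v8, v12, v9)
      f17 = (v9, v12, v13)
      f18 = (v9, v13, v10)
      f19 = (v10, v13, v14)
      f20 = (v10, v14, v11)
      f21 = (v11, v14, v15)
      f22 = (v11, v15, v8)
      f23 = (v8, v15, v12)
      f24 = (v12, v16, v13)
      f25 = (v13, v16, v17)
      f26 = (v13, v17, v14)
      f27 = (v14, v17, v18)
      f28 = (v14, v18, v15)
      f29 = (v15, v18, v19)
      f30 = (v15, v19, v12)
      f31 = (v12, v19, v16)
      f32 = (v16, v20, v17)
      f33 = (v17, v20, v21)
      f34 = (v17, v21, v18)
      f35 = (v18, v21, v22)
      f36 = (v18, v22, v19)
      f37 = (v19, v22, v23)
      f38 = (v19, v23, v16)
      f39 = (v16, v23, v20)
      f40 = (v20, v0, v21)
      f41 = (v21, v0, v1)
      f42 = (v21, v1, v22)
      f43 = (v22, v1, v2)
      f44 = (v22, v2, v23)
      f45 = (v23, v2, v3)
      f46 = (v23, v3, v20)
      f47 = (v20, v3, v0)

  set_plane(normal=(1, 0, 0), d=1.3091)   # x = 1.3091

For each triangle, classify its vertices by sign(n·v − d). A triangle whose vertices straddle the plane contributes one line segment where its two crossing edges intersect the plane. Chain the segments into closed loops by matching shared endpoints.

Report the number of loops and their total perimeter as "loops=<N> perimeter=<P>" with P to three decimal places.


Straddling triangles (14 of 48):
  (v0,v4,v1) [+-+] → (1.3091, 2.01075, 0)–(1.3091, 1.89335, 0.0677814)  len=0.1356
  (v1,v4,v5) [+--] → (1.3091, 1.89335, 0.0677814)–(1.3091, 0.988811, 0.59)  len=1.0445
  (v1,v5,v2) [+--] → (1.3091, 0.988811, 0.59)–(1.3091, 0, 0.0191)  len=1.1418
  (v2,v6,v3) [--+] → (1.3091, 0.516445, -0.317262)–(1.3091, 0, -0.0191)  len=0.5963
  (v3,v6,v7) [+--] → (1.3091, 0.516445, -0.317262)–(1.3091, 0.988811, -0.59)  len=0.5454
  (v3,v7,v0) [+-+] → (1.3091, 0.988811, -0.59)–(1.3091, 1.23533, -0.447667)  len=0.2847
  (v0,v7,v4) [+--] → (1.3091, 1.23533, -0.447667)–(1.3091, 2.01075, 0)  len=0.8954
  (v20,v0,v21) [-+-] → (1.3091, -2.01075, 0)–(1.3091, -1.23533, 0.447667)  len=0.8954
  (v21,v0,v1) [-++] → (1.3091, -1.23533, 0.447667)–(1.3091, -0.988811, 0.59)  len=0.2847
  (v21,v1,v22) [-+-] → (1.3091, -0.988811, 0.59)–(1.3091, -0.516445, 0.317262)  len=0.5454
  (v22,v1,v2) [-+-] → (1.3091, -0.516445, 0.317262)–(1.3091, 0, 0.0191)  len=0.5963
  (v23,v2,v3) [--+] → (1.3091, 0, -0.0191)–(1.3091, -0.988811, -0.59)  len=1.1418
  (v23,v3,v20) [-+-] → (1.3091, -0.988811, -0.59)–(1.3091, -1.89335, -0.0677814)  len=1.0445
  (v20,v3,v0) [-++] → (1.3091, -1.89335, -0.0677814)–(1.3091, -2.01075, 0)  len=0.1356

Chained into 1 loop(s):
  loop 1: 14 segments, perimeter = 9.2873
Total perimeter = 9.287

loops=1 perimeter=9.287


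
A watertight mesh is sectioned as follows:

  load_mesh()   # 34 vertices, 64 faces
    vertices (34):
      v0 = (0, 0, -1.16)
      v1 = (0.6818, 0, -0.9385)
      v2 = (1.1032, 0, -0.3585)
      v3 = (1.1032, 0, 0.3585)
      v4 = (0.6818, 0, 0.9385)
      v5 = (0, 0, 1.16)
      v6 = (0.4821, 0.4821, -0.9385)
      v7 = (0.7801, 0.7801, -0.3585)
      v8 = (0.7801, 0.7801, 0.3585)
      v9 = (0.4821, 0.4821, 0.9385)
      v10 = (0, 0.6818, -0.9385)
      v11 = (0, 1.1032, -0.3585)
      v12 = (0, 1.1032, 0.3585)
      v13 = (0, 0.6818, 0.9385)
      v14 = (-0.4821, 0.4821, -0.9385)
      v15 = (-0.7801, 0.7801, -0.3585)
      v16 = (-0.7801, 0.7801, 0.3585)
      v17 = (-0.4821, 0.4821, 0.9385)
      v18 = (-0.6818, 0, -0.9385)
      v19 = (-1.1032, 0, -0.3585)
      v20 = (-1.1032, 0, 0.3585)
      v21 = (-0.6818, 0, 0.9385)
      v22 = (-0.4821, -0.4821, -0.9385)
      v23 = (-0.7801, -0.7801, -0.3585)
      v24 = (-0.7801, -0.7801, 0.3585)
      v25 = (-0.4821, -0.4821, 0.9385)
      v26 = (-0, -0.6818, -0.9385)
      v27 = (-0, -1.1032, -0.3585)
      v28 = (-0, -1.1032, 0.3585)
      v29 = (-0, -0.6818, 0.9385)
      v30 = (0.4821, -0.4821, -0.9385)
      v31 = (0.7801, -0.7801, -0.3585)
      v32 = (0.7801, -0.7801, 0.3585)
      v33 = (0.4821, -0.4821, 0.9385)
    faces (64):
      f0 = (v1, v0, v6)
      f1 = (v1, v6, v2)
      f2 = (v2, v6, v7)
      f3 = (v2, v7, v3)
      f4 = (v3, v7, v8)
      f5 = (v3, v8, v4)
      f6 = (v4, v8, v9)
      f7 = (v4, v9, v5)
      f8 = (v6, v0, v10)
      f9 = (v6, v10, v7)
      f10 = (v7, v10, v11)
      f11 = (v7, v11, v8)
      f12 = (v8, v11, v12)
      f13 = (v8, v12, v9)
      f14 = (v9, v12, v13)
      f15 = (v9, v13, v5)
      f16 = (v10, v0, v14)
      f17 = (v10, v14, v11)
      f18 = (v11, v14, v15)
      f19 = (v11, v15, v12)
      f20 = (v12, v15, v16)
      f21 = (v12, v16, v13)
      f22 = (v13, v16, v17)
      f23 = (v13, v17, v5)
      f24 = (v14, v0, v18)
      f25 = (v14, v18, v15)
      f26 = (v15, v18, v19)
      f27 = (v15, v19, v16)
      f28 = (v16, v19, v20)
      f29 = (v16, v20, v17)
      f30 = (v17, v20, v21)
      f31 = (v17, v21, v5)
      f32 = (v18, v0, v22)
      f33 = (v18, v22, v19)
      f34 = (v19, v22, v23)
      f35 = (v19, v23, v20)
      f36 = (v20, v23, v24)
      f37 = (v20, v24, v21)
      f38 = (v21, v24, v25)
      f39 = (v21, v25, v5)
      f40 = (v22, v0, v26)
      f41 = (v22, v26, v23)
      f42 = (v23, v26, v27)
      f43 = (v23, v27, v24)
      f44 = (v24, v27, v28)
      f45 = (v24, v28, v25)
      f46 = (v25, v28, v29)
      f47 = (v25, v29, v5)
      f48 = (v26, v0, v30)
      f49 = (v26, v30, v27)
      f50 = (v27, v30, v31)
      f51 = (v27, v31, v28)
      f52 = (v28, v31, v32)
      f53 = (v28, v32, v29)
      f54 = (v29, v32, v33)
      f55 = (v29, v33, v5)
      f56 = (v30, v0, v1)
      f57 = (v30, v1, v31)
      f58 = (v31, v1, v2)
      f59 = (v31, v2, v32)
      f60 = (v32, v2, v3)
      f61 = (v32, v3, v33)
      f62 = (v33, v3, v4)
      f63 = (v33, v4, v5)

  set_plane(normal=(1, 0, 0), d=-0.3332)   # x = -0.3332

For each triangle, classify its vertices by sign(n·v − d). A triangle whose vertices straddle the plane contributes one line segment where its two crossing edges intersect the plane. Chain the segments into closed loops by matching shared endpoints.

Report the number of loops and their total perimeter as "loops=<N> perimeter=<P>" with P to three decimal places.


Straddling triangles (20 of 64):
  (v10,v0,v14) [++-] → (-0.3332, 0.3332, -1.00691)–(-0.3332, 0.543779, -0.9385)  len=0.2214
  (v10,v14,v11) [+-+] → (-0.3332, 0.543779, -0.9385)–(-0.3332, 0.673931, -0.759363)  len=0.2214
  (v11,v14,v15) [+--] → (-0.3332, 0.673931, -0.759363)–(-0.3332, 0.965196, -0.3585)  len=0.4955
  (v11,v15,v12) [+-+] → (-0.3332, 0.965196, -0.3585)–(-0.3332, 0.965196, 0.0522516)  len=0.4108
  (v12,v15,v16) [+--] → (-0.3332, 0.965196, 0.0522516)–(-0.3332, 0.965196, 0.3585)  len=0.3062
  (v12,v16,v13) [+-+] → (-0.3332, 0.965196, 0.3585)–(-0.3332, 0.723786, 0.690768)  len=0.4107
  (v13,v16,v17) [+--] → (-0.3332, 0.723786, 0.690768)–(-0.3332, 0.543779, 0.9385)  len=0.3062
  (v13,v17,v5) [+-+] → (-0.3332, 0.543779, 0.9385)–(-0.3332, 0.3332, 1.00691)  len=0.2214
  (v14,v0,v18) [-+-] → (-0.3332, 0.3332, -1.00691)–(-0.3332, 0, -1.05175)  len=0.3362
  (v17,v21,v5) [--+] → (-0.3332, 0, 1.05175)–(-0.3332, 0.3332, 1.00691)  len=0.3362
  (v18,v0,v22) [-+-] → (-0.3332, 0, -1.05175)–(-0.3332, -0.3332, -1.00691)  len=0.3362
  (v21,v25,v5) [--+] → (-0.3332, -0.3332, 1.00691)–(-0.3332, 0, 1.05175)  len=0.3362
  (v22,v0,v26) [-++] → (-0.3332, -0.3332, -1.00691)–(-0.3332, -0.543779, -0.9385)  len=0.2214
  (v22,v26,v23) [-+-] → (-0.3332, -0.543779, -0.9385)–(-0.3332, -0.723786, -0.690768)  len=0.3062
  (v23,v26,v27) [-++] → (-0.3332, -0.723786, -0.690768)–(-0.3332, -0.965196, -0.3585)  len=0.4107
  (v23,v27,v24) [-+-] → (-0.3332, -0.965196, -0.3585)–(-0.3332, -0.965196, -0.0522516)  len=0.3062
  (v24,v27,v28) [-++] → (-0.3332, -0.965196, -0.0522516)–(-0.3332, -0.965196, 0.3585)  len=0.4108
  (v24,v28,v25) [-+-] → (-0.3332, -0.965196, 0.3585)–(-0.3332, -0.673931, 0.759363)  len=0.4955
  (v25,v28,v29) [-++] → (-0.3332, -0.673931, 0.759363)–(-0.3332, -0.543779, 0.9385)  len=0.2214
  (v25,v29,v5) [-++] → (-0.3332, -0.543779, 0.9385)–(-0.3332, -0.3332, 1.00691)  len=0.2214

Chained into 1 loop(s):
  loop 1: 20 segments, perimeter = 6.5322
Total perimeter = 6.532

loops=1 perimeter=6.532


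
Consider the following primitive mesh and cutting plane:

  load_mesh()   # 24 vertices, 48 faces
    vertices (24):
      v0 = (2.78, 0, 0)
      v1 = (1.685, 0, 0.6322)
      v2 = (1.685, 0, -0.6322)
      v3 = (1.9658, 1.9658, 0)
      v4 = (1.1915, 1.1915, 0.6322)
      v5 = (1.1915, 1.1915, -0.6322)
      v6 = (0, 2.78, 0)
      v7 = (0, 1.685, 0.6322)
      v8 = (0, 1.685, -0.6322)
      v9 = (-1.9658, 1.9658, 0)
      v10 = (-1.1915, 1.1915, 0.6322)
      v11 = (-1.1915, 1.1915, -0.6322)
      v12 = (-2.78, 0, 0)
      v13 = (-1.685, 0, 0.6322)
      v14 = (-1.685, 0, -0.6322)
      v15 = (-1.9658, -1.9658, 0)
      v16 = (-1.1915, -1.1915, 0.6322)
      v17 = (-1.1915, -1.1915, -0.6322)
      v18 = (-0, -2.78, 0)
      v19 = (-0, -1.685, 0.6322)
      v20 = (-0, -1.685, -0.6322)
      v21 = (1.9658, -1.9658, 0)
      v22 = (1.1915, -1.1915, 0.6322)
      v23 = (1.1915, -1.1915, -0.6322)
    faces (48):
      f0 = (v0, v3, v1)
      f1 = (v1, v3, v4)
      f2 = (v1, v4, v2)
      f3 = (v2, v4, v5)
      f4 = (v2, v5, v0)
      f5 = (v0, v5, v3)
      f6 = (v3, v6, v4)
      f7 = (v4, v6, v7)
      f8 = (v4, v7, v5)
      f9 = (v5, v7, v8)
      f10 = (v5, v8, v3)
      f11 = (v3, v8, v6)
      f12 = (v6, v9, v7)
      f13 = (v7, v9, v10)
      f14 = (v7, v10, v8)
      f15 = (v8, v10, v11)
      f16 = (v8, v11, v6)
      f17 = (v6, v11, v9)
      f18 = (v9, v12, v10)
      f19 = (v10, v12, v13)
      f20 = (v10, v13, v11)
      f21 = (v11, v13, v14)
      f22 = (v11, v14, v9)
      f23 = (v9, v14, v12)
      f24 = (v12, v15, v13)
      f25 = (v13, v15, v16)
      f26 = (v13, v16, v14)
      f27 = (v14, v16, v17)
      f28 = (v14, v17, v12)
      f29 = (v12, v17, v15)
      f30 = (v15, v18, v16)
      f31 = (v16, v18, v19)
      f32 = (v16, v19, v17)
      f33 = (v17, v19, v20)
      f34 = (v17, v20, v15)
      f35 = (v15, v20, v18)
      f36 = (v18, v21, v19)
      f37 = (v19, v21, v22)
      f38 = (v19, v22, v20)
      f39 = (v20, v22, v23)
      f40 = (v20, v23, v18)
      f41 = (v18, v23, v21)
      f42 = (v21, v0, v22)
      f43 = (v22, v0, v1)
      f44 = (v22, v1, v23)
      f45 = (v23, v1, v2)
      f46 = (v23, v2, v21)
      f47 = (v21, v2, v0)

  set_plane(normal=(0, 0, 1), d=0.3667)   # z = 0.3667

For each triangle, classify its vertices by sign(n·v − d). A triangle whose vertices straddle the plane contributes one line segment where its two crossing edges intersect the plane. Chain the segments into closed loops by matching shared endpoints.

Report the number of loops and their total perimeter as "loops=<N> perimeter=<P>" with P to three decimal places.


loops=2 perimeter=23.450

Straddling triangles (32 of 48):
  (v0,v3,v1) [--+] → (1.80293, 0.825561, 0.3667)–(2.14486, 0, 0.3667)  len=0.8936
  (v1,v3,v4) [+-+] → (1.80293, 0.825561, 0.3667)–(1.51668, 1.51668, 0.3667)  len=0.7480
  (v1,v4,v2) [++-] → (1.29513, 0.941308, 0.3667)–(1.685, 0, 0.3667)  len=1.0189
  (v2,v4,v5) [-+-] → (1.29513, 0.941308, 0.3667)–(1.1915, 1.1915, 0.3667)  len=0.2708
  (v3,v6,v4) [--+] → (0.691115, 1.85861, 0.3667)–(1.51668, 1.51668, 0.3667)  len=0.8936
  (v4,v6,v7) [+-+] → (0.691115, 1.85861, 0.3667)–(0, 2.14486, 0.3667)  len=0.7480
  (v4,v7,v5) [++-] → (0.250192, 1.58137, 0.3667)–(1.1915, 1.1915, 0.3667)  len=1.0189
  (v5,v7,v8) [-+-] → (0.250192, 1.58137, 0.3667)–(0, 1.685, 0.3667)  len=0.2708
  (v6,v9,v7) [--+] → (-0.825561, 1.80293, 0.3667)–(0, 2.14486, 0.3667)  len=0.8936
  (v7,v9,v10) [+-+] → (-0.825561, 1.80293, 0.3667)–(-1.51668, 1.51668, 0.3667)  len=0.7480
  (v7,v10,v8) [++-] → (-0.941308, 1.29513, 0.3667)–(0, 1.685, 0.3667)  len=1.0189
  (v8,v10,v11) [-+-] → (-0.941308, 1.29513, 0.3667)–(-1.1915, 1.1915, 0.3667)  len=0.2708
  (v9,v12,v10) [--+] → (-1.85861, 0.691115, 0.3667)–(-1.51668, 1.51668, 0.3667)  len=0.8936
  (v10,v12,v13) [+-+] → (-1.85861, 0.691115, 0.3667)–(-2.14486, 0, 0.3667)  len=0.7480
  (v10,v13,v11) [++-] → (-1.58137, 0.250192, 0.3667)–(-1.1915, 1.1915, 0.3667)  len=1.0189
  (v11,v13,v14) [-+-] → (-1.58137, 0.250192, 0.3667)–(-1.685, 0, 0.3667)  len=0.2708
  (v12,v15,v13) [--+] → (-1.80293, -0.825561, 0.3667)–(-2.14486, 0, 0.3667)  len=0.8936
  (v13,v15,v16) [+-+] → (-1.80293, -0.825561, 0.3667)–(-1.51668, -1.51668, 0.3667)  len=0.7480
  (v13,v16,v14) [++-] → (-1.29513, -0.941308, 0.3667)–(-1.685, 0, 0.3667)  len=1.0189
  (v14,v16,v17) [-+-] → (-1.29513, -0.941308, 0.3667)–(-1.1915, -1.1915, 0.3667)  len=0.2708
  (v15,v18,v16) [--+] → (-0.691115, -1.85861, 0.3667)–(-1.51668, -1.51668, 0.3667)  len=0.8936
  (v16,v18,v19) [+-+] → (-0.691115, -1.85861, 0.3667)–(0, -2.14486, 0.3667)  len=0.7480
  (v16,v19,v17) [++-] → (-0.250192, -1.58137, 0.3667)–(-1.1915, -1.1915, 0.3667)  len=1.0189
  (v17,v19,v20) [-+-] → (-0.250192, -1.58137, 0.3667)–(0, -1.685, 0.3667)  len=0.2708
  (v18,v21,v19) [--+] → (0.825561, -1.80293, 0.3667)–(0, -2.14486, 0.3667)  len=0.8936
  (v19,v21,v22) [+-+] → (0.825561, -1.80293, 0.3667)–(1.51668, -1.51668, 0.3667)  len=0.7480
  (v19,v22,v20) [++-] → (0.941308, -1.29513, 0.3667)–(0, -1.685, 0.3667)  len=1.0189
  (v20,v22,v23) [-+-] → (0.941308, -1.29513, 0.3667)–(1.1915, -1.1915, 0.3667)  len=0.2708
  (v21,v0,v22) [--+] → (1.85861, -0.691115, 0.3667)–(1.51668, -1.51668, 0.3667)  len=0.8936
  (v22,v0,v1) [+-+] → (1.85861, -0.691115, 0.3667)–(2.14486, 0, 0.3667)  len=0.7480
  (v22,v1,v23) [++-] → (1.58137, -0.250192, 0.3667)–(1.1915, -1.1915, 0.3667)  len=1.0189
  (v23,v1,v2) [-+-] → (1.58137, -0.250192, 0.3667)–(1.685, 0, 0.3667)  len=0.2708

Chained into 2 loop(s):
  loop 1: 16 segments, perimeter = 13.1330
  loop 2: 16 segments, perimeter = 10.3173
Total perimeter = 23.450
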